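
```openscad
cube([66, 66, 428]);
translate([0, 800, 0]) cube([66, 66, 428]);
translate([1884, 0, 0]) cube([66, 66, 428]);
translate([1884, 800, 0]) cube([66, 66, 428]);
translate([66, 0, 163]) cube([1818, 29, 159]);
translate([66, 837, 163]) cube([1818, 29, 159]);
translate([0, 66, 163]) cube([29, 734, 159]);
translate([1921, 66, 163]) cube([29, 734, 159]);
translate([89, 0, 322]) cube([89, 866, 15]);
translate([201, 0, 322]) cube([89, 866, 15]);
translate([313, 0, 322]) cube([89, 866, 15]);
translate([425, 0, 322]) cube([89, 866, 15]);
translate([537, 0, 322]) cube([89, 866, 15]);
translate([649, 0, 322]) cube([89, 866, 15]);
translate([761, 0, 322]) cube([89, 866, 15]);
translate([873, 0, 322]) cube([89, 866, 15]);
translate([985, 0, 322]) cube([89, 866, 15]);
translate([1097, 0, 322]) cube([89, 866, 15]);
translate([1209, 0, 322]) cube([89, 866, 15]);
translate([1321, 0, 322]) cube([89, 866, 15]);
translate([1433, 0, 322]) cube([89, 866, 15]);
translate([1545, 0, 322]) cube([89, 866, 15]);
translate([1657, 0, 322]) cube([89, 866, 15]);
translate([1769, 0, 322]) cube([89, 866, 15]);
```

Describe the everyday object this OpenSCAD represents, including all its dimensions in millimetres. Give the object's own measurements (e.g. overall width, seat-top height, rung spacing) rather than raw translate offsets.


A bed frame 1950 mm long (x) by 866 mm wide (y). Four 66×66 mm corner posts, 428 mm tall, at the corners of the footprint. Four rails of 29 mm thickness and 159 mm height run between adjacent posts with their undersides at z = 163 mm, their outer faces flush with the outside of the frame (the two x-running rails run between the posts' inner faces; the two y-running rails run between the posts' inner faces). 16 slats, each 89 mm wide (x) and 15 mm thick, lie across the top of the two x-running rails, running the full 866 mm width of the frame in y; along x they sit between the end posts with a 23 mm gap after the −x posts and between neighbouring slats, leaving 26 mm before the +x posts.


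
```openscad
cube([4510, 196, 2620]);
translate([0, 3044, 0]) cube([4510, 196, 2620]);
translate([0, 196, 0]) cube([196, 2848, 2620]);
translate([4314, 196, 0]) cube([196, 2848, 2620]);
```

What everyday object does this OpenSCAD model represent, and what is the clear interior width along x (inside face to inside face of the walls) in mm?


A house (or room) frame. The interior width is 4118 mm.

Four 2620 mm walls enclosing a rectangle with no floor or roof — a room or house frame. Outside width is 4510 mm and wall thickness is 196 mm, so the interior width is 4510 − 2 × 196 = 4118 mm.


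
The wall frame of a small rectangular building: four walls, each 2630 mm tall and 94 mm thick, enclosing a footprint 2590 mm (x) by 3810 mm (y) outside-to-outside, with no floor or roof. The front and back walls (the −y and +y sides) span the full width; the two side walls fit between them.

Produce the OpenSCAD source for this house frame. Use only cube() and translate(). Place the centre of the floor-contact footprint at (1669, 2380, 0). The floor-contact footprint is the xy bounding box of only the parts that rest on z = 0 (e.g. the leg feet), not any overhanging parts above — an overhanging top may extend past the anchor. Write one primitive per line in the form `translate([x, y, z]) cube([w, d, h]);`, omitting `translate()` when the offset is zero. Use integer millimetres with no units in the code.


translate([374, 475, 0]) cube([2590, 94, 2630]);
translate([374, 4191, 0]) cube([2590, 94, 2630]);
translate([374, 569, 0]) cube([94, 3622, 2630]);
translate([2870, 569, 0]) cube([94, 3622, 2630]);


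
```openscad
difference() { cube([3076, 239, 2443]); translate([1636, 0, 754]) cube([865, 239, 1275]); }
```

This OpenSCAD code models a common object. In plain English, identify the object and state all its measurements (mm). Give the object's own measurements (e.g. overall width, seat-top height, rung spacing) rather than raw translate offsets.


A wall 3076 mm long (x), 239 mm thick (y), 2443 mm tall, with a rectangular window opening cut through it. The opening is 865 mm wide and 1275 mm tall; its sill is at z = 754 mm and its near (−x) edge is 1636 mm from the wall's −x end. The opening passes through the full wall thickness.


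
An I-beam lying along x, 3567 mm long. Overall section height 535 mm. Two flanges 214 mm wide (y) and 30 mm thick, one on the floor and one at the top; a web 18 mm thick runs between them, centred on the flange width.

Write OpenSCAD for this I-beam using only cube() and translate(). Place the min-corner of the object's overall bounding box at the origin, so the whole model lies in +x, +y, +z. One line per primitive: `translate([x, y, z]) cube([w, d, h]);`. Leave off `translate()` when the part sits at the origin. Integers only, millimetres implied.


cube([3567, 214, 30]);
translate([0, 98, 30]) cube([3567, 18, 475]);
translate([0, 0, 505]) cube([3567, 214, 30]);


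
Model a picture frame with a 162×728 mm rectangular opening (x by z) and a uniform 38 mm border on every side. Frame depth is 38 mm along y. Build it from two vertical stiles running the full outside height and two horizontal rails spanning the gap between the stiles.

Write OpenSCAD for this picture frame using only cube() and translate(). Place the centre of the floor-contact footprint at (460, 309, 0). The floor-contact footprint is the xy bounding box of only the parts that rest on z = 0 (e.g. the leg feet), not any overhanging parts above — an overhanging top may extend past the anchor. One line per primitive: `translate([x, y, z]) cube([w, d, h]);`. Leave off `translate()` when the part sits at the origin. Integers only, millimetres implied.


translate([341, 290, 0]) cube([38, 38, 804]);
translate([541, 290, 0]) cube([38, 38, 804]);
translate([379, 290, 0]) cube([162, 38, 38]);
translate([379, 290, 766]) cube([162, 38, 38]);


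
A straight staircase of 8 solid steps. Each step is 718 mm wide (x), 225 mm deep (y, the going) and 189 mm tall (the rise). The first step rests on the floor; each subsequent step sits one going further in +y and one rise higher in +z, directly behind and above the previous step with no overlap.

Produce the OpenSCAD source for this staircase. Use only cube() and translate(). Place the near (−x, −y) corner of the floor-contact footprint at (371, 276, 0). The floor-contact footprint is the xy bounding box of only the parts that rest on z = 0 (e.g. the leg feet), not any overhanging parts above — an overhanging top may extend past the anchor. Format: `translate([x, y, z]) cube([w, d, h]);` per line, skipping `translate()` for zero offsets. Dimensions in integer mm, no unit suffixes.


translate([371, 276, 0]) cube([718, 225, 189]);
translate([371, 501, 189]) cube([718, 225, 189]);
translate([371, 726, 378]) cube([718, 225, 189]);
translate([371, 951, 567]) cube([718, 225, 189]);
translate([371, 1176, 756]) cube([718, 225, 189]);
translate([371, 1401, 945]) cube([718, 225, 189]);
translate([371, 1626, 1134]) cube([718, 225, 189]);
translate([371, 1851, 1323]) cube([718, 225, 189]);


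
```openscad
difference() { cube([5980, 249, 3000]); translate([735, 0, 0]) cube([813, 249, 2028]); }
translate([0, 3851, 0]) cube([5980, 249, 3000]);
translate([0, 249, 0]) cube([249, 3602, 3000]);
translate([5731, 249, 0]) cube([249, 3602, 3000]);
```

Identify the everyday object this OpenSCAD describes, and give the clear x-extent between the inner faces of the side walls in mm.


A single room. The interior width is 5482 mm.

Four walls enclosing a rectangle with a door in the front wall — a room. Outside width 5980 minus two 249 mm walls gives 5482 mm.


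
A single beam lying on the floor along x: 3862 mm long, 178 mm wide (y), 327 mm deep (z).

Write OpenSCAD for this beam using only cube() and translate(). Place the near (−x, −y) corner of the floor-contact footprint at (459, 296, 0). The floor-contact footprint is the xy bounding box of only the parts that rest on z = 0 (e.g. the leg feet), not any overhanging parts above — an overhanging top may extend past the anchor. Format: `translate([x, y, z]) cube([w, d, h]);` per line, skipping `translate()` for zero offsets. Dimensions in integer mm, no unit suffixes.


translate([459, 296, 0]) cube([3862, 178, 327]);


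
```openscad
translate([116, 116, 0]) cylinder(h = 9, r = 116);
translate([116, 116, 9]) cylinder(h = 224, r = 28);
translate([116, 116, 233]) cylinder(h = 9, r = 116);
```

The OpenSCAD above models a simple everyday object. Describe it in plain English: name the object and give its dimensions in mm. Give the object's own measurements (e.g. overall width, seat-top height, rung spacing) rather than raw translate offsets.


A spool: two coaxial disc flanges of radius 116 mm and thickness 9 mm, joined by a core cylinder of radius 28 mm and height 224 mm. The lower flange rests on z = 0 and the three cylinders share a vertical axis.


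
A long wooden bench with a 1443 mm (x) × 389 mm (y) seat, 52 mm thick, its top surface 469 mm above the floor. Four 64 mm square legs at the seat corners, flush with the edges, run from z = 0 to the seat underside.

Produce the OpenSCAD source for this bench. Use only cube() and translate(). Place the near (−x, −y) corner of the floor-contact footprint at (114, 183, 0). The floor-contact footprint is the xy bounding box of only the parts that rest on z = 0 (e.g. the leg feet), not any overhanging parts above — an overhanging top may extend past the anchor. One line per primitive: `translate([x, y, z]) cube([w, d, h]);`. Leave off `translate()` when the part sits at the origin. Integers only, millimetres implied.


translate([114, 183, 417]) cube([1443, 389, 52]);
translate([114, 183, 0]) cube([64, 64, 417]);
translate([114, 508, 0]) cube([64, 64, 417]);
translate([1493, 183, 0]) cube([64, 64, 417]);
translate([1493, 508, 0]) cube([64, 64, 417]);


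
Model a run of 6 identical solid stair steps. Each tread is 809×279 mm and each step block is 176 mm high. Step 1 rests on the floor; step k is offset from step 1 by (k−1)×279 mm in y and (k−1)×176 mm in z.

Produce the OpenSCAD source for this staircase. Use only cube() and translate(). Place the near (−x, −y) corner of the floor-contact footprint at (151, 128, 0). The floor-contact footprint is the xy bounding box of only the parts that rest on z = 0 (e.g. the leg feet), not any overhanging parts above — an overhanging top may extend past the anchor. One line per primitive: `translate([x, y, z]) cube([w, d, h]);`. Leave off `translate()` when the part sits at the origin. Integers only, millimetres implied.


translate([151, 128, 0]) cube([809, 279, 176]);
translate([151, 407, 176]) cube([809, 279, 176]);
translate([151, 686, 352]) cube([809, 279, 176]);
translate([151, 965, 528]) cube([809, 279, 176]);
translate([151, 1244, 704]) cube([809, 279, 176]);
translate([151, 1523, 880]) cube([809, 279, 176]);


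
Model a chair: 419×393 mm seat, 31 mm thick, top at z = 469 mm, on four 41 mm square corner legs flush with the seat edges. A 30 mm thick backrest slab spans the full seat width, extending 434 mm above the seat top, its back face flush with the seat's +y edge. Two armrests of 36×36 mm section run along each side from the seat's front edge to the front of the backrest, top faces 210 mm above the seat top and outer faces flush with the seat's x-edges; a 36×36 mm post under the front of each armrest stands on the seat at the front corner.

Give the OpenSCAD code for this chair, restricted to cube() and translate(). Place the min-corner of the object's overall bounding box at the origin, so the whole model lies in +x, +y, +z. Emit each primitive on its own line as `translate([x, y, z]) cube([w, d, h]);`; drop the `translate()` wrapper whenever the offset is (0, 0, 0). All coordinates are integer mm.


// leg_h = 469 - 31 = 438
// arm post h = 210 - 36 = 174
translate([0, 0, 438]) cube([419, 393, 31]);
cube([41, 41, 438]);
translate([378, 0, 0]) cube([41, 41, 438]);
translate([0, 352, 0]) cube([41, 41, 438]);
translate([378, 352, 0]) cube([41, 41, 438]);
translate([0, 363, 469]) cube([419, 30, 434]);
translate([0, 0, 643]) cube([36, 363, 36]);
translate([383, 0, 643]) cube([36, 363, 36]);
translate([0, 0, 469]) cube([36, 36, 174]);
translate([383, 0, 469]) cube([36, 36, 174]);


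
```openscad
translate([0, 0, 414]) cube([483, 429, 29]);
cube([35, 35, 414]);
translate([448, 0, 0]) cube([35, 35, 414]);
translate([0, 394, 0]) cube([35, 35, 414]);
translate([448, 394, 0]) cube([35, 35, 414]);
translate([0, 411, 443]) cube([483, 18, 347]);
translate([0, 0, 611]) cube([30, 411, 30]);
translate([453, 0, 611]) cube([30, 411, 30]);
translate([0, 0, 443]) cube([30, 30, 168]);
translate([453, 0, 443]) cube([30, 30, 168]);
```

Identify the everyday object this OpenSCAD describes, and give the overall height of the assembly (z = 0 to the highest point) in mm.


A chair. The overall height is 790 mm.

A slab on four corner posts with a tall panel at the back — a chair. The seat slab sits at z = 414 with thickness 29, and the 347 mm backrest starts at the seat top, so the overall height is 414 + 29 + 347 = 790 mm.


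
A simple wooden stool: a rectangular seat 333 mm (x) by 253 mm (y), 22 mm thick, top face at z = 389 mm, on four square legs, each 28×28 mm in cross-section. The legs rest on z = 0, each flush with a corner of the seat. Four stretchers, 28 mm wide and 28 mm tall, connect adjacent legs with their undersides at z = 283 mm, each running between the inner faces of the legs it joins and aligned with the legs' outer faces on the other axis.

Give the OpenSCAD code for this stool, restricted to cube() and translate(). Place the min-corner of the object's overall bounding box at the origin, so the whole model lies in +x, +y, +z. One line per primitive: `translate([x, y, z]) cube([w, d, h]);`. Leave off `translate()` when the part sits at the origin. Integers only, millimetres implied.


// leg_h = 389 - 22 = 367
// stretcher span = 333 - 2*28 = 277
translate([0, 0, 367]) cube([333, 253, 22]);
cube([28, 28, 367]);
translate([305, 0, 0]) cube([28, 28, 367]);
translate([0, 225, 0]) cube([28, 28, 367]);
translate([305, 225, 0]) cube([28, 28, 367]);
translate([28, 0, 283]) cube([277, 28, 28]);
translate([28, 225, 283]) cube([277, 28, 28]);
translate([0, 28, 283]) cube([28, 197, 28]);
translate([305, 28, 283]) cube([28, 197, 28]);


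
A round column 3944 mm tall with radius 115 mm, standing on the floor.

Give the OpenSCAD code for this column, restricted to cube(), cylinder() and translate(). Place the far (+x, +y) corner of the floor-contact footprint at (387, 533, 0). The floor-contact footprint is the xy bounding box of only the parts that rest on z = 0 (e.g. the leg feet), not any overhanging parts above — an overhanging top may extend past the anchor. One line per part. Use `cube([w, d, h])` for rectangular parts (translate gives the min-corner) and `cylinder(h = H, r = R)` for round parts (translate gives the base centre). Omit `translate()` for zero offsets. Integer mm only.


translate([272, 418, 0]) cylinder(h = 3944, r = 115);


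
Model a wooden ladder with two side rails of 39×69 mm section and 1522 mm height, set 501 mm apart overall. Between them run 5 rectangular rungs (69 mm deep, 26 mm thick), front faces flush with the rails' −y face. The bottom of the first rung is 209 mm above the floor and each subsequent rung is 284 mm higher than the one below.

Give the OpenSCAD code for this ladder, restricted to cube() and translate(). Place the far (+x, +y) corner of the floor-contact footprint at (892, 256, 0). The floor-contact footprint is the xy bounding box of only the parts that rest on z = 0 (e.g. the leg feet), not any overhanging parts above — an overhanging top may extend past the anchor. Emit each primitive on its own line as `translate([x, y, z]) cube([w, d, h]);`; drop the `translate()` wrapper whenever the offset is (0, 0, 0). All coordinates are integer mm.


translate([391, 187, 0]) cube([39, 69, 1522]);
translate([853, 187, 0]) cube([39, 69, 1522]);
translate([430, 187, 209]) cube([423, 69, 26]);
translate([430, 187, 493]) cube([423, 69, 26]);
translate([430, 187, 777]) cube([423, 69, 26]);
translate([430, 187, 1061]) cube([423, 69, 26]);
translate([430, 187, 1345]) cube([423, 69, 26]);


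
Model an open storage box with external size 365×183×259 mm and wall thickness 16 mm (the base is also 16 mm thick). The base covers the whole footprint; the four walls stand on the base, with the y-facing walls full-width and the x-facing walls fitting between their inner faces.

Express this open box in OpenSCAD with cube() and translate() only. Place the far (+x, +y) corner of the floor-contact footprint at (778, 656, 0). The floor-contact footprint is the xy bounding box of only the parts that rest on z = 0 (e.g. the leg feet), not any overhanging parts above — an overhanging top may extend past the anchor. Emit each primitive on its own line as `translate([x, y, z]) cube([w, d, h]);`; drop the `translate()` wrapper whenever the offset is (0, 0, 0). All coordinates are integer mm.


translate([413, 473, 0]) cube([365, 183, 16]);
translate([413, 473, 16]) cube([365, 16, 243]);
translate([413, 640, 16]) cube([365, 16, 243]);
translate([413, 489, 16]) cube([16, 151, 243]);
translate([762, 489, 16]) cube([16, 151, 243]);


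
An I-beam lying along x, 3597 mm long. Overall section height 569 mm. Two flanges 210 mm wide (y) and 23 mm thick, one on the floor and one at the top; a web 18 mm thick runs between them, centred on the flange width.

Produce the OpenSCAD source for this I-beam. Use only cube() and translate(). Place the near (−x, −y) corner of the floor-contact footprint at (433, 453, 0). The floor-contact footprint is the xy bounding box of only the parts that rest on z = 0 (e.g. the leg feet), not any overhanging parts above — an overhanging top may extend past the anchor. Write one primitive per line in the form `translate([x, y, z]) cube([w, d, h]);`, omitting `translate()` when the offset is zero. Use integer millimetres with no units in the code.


translate([433, 453, 0]) cube([3597, 210, 23]);
translate([433, 549, 23]) cube([3597, 18, 523]);
translate([433, 453, 546]) cube([3597, 210, 23]);


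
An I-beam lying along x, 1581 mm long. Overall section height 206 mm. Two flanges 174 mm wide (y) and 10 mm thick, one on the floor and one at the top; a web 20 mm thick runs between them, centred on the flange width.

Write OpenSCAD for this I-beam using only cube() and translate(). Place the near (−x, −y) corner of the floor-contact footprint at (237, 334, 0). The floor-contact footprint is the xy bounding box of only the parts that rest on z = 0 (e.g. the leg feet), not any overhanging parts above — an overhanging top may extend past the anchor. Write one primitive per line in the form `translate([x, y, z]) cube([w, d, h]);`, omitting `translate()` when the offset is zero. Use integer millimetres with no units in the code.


translate([237, 334, 0]) cube([1581, 174, 10]);
translate([237, 411, 10]) cube([1581, 20, 186]);
translate([237, 334, 196]) cube([1581, 174, 10]);


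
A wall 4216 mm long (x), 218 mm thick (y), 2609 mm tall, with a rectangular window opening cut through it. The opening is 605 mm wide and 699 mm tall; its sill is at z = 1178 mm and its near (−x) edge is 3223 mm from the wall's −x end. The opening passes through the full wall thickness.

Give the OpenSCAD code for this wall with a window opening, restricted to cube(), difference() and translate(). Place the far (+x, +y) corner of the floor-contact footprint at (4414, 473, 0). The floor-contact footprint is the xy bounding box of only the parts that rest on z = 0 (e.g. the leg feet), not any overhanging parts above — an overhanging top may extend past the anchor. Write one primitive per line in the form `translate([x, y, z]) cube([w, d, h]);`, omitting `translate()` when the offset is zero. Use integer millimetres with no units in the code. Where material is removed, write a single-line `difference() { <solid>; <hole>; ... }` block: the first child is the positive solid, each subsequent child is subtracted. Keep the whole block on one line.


difference() { translate([198, 255, 0]) cube([4216, 218, 2609]); translate([3421, 255, 1178]) cube([605, 218, 699]); }


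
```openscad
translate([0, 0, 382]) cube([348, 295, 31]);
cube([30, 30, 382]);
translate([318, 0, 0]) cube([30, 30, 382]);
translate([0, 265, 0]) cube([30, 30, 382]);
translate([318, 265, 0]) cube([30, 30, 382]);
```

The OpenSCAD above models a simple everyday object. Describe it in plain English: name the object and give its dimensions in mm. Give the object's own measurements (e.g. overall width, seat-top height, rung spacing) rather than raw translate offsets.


A four-legged stool. The seat is a 348×295×31 mm slab whose top surface is at z = 413 mm; four square legs, each 30×30 mm in cross-section, run from the floor (z = 0) to the underside of the seat, each flush with a corner of the seat.


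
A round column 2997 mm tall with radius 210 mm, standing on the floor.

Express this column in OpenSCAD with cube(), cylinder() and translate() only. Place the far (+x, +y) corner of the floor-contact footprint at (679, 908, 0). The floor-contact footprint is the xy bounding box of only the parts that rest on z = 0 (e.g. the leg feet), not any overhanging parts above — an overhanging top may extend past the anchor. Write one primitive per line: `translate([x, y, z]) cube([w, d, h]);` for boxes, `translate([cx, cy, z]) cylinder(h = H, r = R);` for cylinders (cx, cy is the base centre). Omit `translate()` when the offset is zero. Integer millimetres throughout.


translate([469, 698, 0]) cylinder(h = 2997, r = 210);


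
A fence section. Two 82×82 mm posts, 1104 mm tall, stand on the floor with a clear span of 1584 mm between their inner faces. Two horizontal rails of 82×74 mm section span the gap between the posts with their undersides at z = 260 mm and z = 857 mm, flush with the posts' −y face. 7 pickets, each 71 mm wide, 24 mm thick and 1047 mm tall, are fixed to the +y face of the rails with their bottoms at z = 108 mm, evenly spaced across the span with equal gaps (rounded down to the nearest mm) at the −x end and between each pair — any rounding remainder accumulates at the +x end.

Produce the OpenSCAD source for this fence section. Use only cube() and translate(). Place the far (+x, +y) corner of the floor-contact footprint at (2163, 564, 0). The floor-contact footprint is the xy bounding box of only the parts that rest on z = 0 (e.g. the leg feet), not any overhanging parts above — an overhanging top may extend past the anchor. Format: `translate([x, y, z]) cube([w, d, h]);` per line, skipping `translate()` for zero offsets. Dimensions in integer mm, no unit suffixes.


translate([415, 482, 0]) cube([82, 82, 1104]);
translate([2081, 482, 0]) cube([82, 82, 1104]);
translate([497, 482, 260]) cube([1584, 82, 74]);
translate([497, 482, 857]) cube([1584, 82, 74]);
translate([632, 564, 108]) cube([71, 24, 1047]);
translate([838, 564, 108]) cube([71, 24, 1047]);
translate([1044, 564, 108]) cube([71, 24, 1047]);
translate([1250, 564, 108]) cube([71, 24, 1047]);
translate([1456, 564, 108]) cube([71, 24, 1047]);
translate([1662, 564, 108]) cube([71, 24, 1047]);
translate([1868, 564, 108]) cube([71, 24, 1047]);


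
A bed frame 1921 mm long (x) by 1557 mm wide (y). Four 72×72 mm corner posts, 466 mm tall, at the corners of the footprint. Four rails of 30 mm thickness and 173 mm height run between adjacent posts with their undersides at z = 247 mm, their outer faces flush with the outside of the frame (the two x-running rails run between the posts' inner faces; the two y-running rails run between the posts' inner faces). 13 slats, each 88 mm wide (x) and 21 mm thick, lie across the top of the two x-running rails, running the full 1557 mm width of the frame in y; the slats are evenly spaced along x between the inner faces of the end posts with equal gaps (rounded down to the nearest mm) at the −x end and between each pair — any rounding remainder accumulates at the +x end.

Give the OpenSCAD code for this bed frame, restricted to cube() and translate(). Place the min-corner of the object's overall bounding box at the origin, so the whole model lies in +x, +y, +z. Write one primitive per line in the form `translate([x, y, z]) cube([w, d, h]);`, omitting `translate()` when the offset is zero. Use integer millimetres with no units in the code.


cube([72, 72, 466]);
translate([0, 1485, 0]) cube([72, 72, 466]);
translate([1849, 0, 0]) cube([72, 72, 466]);
translate([1849, 1485, 0]) cube([72, 72, 466]);
translate([72, 0, 247]) cube([1777, 30, 173]);
translate([72, 1527, 247]) cube([1777, 30, 173]);
translate([0, 72, 247]) cube([30, 1413, 173]);
translate([1891, 72, 247]) cube([30, 1413, 173]);
translate([117, 0, 420]) cube([88, 1557, 21]);
translate([250, 0, 420]) cube([88, 1557, 21]);
translate([383, 0, 420]) cube([88, 1557, 21]);
translate([516, 0, 420]) cube([88, 1557, 21]);
translate([649, 0, 420]) cube([88, 1557, 21]);
translate([782, 0, 420]) cube([88, 1557, 21]);
translate([915, 0, 420]) cube([88, 1557, 21]);
translate([1048, 0, 420]) cube([88, 1557, 21]);
translate([1181, 0, 420]) cube([88, 1557, 21]);
translate([1314, 0, 420]) cube([88, 1557, 21]);
translate([1447, 0, 420]) cube([88, 1557, 21]);
translate([1580, 0, 420]) cube([88, 1557, 21]);
translate([1713, 0, 420]) cube([88, 1557, 21]);


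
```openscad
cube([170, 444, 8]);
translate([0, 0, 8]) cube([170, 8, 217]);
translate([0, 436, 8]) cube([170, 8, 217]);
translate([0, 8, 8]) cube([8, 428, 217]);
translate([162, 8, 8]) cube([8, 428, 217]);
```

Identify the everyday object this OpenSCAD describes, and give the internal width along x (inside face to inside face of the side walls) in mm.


An open box. The internal width is 154 mm.

A 170×444 base slab with four walls standing on it — an open box. The base is 170 mm wide and the walls are 8 mm thick, so the internal width is 170 − 2 × 8 = 154 mm.


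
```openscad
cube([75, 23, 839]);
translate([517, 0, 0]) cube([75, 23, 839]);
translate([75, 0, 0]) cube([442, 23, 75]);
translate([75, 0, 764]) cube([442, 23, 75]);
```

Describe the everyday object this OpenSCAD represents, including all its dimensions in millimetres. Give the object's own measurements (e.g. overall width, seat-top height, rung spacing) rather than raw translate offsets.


A rectangular picture frame lying in the x–z plane (depth along y). The opening is 442 mm wide (x) by 689 mm tall (z), surrounded by a border 75 mm wide on all four sides. The frame is 23 mm deep and is made of two full-height vertical stiles with two horizontal rails fitted between them.


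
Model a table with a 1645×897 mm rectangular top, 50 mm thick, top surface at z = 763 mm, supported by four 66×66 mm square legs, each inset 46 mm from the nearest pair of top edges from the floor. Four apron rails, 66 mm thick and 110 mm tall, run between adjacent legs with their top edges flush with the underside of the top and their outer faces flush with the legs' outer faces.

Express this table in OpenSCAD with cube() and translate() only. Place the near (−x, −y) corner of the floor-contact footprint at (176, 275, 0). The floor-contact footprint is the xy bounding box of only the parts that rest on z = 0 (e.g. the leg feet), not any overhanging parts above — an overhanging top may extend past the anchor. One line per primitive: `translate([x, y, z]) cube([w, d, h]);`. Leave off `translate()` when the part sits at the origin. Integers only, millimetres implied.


translate([130, 229, 713]) cube([1645, 897, 50]);
translate([176, 275, 0]) cube([66, 66, 713]);
translate([1663, 275, 0]) cube([66, 66, 713]);
translate([176, 1014, 0]) cube([66, 66, 713]);
translate([1663, 1014, 0]) cube([66, 66, 713]);
translate([242, 275, 603]) cube([1421, 66, 110]);
translate([242, 1014, 603]) cube([1421, 66, 110]);
translate([176, 341, 603]) cube([66, 673, 110]);
translate([1663, 341, 603]) cube([66, 673, 110]);


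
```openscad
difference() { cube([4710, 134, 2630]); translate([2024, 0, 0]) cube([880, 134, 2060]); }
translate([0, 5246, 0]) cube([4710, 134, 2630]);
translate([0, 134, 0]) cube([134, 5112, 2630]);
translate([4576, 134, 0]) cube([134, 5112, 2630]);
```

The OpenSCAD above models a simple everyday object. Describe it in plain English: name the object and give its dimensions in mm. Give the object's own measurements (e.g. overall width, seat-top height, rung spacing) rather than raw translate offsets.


A single room: four walls, each 2630 mm tall and 134 mm thick, enclosing an outside footprint 4710×5380 mm (x × y), no floor or roof. The front and back walls (−y and +y sides) run the full x-width; the side walls fit between their inner faces. A door opening 880 mm wide and 2060 mm tall is cut through the front wall from the floor up, its −x edge 2024 mm from the wall's −x end.


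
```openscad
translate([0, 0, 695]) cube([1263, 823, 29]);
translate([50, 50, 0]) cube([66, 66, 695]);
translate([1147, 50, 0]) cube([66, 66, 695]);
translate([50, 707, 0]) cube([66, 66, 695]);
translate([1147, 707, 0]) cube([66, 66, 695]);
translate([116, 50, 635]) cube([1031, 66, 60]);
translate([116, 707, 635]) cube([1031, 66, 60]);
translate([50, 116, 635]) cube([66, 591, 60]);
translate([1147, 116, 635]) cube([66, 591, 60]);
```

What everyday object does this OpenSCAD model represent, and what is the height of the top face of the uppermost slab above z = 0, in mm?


A table. The table height is 724 mm.

A 1263×823×29 slab sits at z = 695 on four 66 mm square posts — a table. The top surface is at 695 + 29 = 724 mm.


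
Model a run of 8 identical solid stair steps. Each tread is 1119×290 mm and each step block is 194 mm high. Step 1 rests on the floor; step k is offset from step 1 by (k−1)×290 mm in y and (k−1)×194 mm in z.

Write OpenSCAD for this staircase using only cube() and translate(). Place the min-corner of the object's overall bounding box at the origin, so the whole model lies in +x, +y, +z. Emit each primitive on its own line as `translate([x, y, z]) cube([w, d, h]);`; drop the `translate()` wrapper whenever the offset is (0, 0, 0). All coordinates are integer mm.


cube([1119, 290, 194]);
translate([0, 290, 194]) cube([1119, 290, 194]);
translate([0, 580, 388]) cube([1119, 290, 194]);
translate([0, 870, 582]) cube([1119, 290, 194]);
translate([0, 1160, 776]) cube([1119, 290, 194]);
translate([0, 1450, 970]) cube([1119, 290, 194]);
translate([0, 1740, 1164]) cube([1119, 290, 194]);
translate([0, 2030, 1358]) cube([1119, 290, 194]);


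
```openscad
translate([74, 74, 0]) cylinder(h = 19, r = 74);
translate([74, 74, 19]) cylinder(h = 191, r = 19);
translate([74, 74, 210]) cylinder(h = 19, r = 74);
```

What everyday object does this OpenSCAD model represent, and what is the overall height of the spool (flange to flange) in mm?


A spool. The overall height is 229 mm.

Three coaxial cylinders, large–small–large — a spool. Two 19 mm flanges and a 191 mm core give 19 + 191 + 19 = 229 mm.


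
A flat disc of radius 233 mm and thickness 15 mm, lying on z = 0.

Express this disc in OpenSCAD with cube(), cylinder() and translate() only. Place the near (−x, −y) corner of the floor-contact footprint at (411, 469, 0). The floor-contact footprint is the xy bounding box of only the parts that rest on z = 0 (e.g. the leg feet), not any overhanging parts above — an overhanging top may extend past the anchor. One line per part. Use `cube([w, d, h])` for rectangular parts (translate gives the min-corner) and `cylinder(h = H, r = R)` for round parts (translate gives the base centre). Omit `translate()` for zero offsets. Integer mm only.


translate([644, 702, 0]) cylinder(h = 15, r = 233);


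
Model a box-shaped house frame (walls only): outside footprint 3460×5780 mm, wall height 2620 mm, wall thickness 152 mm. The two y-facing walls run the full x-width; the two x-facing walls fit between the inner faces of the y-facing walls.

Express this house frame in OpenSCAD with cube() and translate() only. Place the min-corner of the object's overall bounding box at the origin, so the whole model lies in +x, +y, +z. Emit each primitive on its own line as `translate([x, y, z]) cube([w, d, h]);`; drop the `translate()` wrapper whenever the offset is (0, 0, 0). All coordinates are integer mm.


cube([3460, 152, 2620]);
translate([0, 5628, 0]) cube([3460, 152, 2620]);
translate([0, 152, 0]) cube([152, 5476, 2620]);
translate([3308, 152, 0]) cube([152, 5476, 2620]);


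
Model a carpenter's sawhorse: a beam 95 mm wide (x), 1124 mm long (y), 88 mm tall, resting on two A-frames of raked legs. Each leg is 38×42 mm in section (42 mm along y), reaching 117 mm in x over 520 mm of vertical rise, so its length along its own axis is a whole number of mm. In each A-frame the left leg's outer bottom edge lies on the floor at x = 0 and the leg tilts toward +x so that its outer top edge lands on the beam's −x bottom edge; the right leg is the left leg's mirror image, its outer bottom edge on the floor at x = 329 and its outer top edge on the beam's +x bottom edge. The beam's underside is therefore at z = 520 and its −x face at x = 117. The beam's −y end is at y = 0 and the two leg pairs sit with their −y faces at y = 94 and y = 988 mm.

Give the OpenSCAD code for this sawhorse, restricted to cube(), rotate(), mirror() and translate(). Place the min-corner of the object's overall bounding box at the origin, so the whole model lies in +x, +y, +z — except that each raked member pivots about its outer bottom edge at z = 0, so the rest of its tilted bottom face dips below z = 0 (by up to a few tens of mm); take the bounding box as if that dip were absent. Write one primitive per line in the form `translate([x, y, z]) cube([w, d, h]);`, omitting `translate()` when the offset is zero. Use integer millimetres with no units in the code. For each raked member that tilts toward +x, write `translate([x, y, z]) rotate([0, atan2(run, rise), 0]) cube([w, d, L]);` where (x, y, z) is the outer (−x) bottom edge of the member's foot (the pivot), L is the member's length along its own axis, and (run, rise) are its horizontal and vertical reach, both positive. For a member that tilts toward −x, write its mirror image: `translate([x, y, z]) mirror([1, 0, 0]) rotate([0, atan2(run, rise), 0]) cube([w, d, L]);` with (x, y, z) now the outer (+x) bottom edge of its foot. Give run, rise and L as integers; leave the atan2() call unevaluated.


translate([117, 0, 520]) cube([95, 1124, 88]);
translate([0, 94, 0]) rotate([0, atan2(117, 520), 0]) cube([38, 42, 533]);
translate([329, 94, 0]) mirror([1, 0, 0]) rotate([0, atan2(117, 520), 0]) cube([38, 42, 533]);
translate([0, 988, 0]) rotate([0, atan2(117, 520), 0]) cube([38, 42, 533]);
translate([329, 988, 0]) mirror([1, 0, 0]) rotate([0, atan2(117, 520), 0]) cube([38, 42, 533]);


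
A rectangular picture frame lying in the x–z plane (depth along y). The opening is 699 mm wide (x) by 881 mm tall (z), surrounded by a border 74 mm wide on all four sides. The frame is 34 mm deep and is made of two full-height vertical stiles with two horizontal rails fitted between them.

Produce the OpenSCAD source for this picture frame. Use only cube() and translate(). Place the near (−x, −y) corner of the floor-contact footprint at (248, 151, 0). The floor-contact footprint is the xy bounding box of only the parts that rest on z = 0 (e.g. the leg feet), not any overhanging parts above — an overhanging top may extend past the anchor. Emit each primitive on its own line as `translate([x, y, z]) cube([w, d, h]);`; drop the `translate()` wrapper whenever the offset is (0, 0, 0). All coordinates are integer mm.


translate([248, 151, 0]) cube([74, 34, 1029]);
translate([1021, 151, 0]) cube([74, 34, 1029]);
translate([322, 151, 0]) cube([699, 34, 74]);
translate([322, 151, 955]) cube([699, 34, 74]);


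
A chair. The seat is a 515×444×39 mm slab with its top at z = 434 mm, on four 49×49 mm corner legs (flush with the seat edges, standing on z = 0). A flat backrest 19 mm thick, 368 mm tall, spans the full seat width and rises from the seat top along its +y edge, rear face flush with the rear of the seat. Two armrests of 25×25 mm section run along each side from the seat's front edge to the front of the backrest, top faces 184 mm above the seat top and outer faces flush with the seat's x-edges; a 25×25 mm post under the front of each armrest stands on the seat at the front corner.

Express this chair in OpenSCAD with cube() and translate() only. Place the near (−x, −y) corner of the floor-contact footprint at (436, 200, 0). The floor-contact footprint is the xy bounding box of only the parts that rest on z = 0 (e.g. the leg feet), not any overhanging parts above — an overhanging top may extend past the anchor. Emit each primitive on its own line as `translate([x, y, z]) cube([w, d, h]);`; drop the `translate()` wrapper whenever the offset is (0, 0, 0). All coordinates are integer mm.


translate([436, 200, 395]) cube([515, 444, 39]);
translate([436, 200, 0]) cube([49, 49, 395]);
translate([902, 200, 0]) cube([49, 49, 395]);
translate([436, 595, 0]) cube([49, 49, 395]);
translate([902, 595, 0]) cube([49, 49, 395]);
translate([436, 625, 434]) cube([515, 19, 368]);
translate([436, 200, 593]) cube([25, 425, 25]);
translate([926, 200, 593]) cube([25, 425, 25]);
translate([436, 200, 434]) cube([25, 25, 159]);
translate([926, 200, 434]) cube([25, 25, 159]);


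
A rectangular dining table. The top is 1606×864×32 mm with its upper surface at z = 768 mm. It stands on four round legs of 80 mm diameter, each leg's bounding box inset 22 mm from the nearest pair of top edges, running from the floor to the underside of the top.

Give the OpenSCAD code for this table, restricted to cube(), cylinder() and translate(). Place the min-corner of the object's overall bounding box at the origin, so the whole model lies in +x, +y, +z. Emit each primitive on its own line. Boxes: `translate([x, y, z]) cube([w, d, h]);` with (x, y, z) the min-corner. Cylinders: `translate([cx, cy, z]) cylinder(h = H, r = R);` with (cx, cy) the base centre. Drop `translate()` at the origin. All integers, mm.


translate([0, 0, 736]) cube([1606, 864, 32]);
translate([62, 62, 0]) cylinder(h = 736, r = 40);
translate([1544, 62, 0]) cylinder(h = 736, r = 40);
translate([62, 802, 0]) cylinder(h = 736, r = 40);
translate([1544, 802, 0]) cylinder(h = 736, r = 40);


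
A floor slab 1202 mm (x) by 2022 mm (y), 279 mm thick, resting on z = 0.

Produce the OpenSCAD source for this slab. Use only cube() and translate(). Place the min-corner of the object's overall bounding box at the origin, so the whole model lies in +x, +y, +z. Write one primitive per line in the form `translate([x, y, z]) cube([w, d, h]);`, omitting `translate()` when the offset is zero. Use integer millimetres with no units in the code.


cube([1202, 2022, 279]);


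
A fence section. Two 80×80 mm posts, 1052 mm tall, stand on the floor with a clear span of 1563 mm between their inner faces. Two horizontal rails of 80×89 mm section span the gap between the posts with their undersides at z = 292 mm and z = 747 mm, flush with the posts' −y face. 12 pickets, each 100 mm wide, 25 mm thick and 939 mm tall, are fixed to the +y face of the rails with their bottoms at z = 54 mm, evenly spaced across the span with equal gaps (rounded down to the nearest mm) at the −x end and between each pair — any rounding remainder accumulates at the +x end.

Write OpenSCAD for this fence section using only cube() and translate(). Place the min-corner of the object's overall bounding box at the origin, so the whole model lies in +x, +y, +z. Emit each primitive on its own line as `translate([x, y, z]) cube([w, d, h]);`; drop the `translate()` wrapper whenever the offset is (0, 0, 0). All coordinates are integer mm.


cube([80, 80, 1052]);
translate([1643, 0, 0]) cube([80, 80, 1052]);
translate([80, 0, 292]) cube([1563, 80, 89]);
translate([80, 0, 747]) cube([1563, 80, 89]);
translate([107, 80, 54]) cube([100, 25, 939]);
translate([234, 80, 54]) cube([100, 25, 939]);
translate([361, 80, 54]) cube([100, 25, 939]);
translate([488, 80, 54]) cube([100, 25, 939]);
translate([615, 80, 54]) cube([100, 25, 939]);
translate([742, 80, 54]) cube([100, 25, 939]);
translate([869, 80, 54]) cube([100, 25, 939]);
translate([996, 80, 54]) cube([100, 25, 939]);
translate([1123, 80, 54]) cube([100, 25, 939]);
translate([1250, 80, 54]) cube([100, 25, 939]);
translate([1377, 80, 54]) cube([100, 25, 939]);
translate([1504, 80, 54]) cube([100, 25, 939]);
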